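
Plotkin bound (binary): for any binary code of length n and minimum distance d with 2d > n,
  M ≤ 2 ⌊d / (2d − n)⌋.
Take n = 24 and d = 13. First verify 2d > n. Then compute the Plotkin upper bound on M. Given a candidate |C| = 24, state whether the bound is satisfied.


Plotkin bound M ≤ 12; given |C| = 24 > bound (violated).

Check applicability: 2d = 26, n = 24.
2d − n = 2 > 0, so Plotkin applies.
Compute d/(2d−n) = 13/2 ≈ 6.5000.
⌊d/(2d−n)⌋ = 6.
Plotkin bound: M ≤ 2·6 = 12.
Given |C| = 24, check: VIOLATED.
This |C| is above the Plotkin bound, so no binary code with n = 24, d = 13 and 24 codewords exists.


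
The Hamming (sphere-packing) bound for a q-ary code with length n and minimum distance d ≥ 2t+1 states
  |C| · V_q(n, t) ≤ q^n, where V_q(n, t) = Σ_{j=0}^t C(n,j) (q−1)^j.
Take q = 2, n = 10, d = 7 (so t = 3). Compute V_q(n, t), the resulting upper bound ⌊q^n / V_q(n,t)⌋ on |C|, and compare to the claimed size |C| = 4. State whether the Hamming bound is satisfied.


V_q(n, t) = 176, q^n = 1024, Hamming bound = 5, |C| = 4 ≤ bound (satisfied).

Step 1: Compute V_q(n, t) = Σ_{j=0}^3 C(n, j) (q−1)^j.
  j = 0: C(10,0)·(1)^0 = 1·1 = 1.
  j = 1: C(10,1)·(1)^1 = 10·1 = 10.
  j = 2: C(10,2)·(1)^2 = 45·1 = 45.
  j = 3: C(10,3)·(1)^3 = 120·1 = 120.
  V_q(n, t) = 1 + 10 + 45 + 120 = 176.
Step 2: q^n = 2^10 = 1024.
Step 3: Hamming bound ⌊q^n / V_q(n,t)⌋ = ⌊1024/176⌋ = 5.
Step 4: Compare |C| = 4 to 5: satisfied.
The claimed |C| lies below the Hamming bound.


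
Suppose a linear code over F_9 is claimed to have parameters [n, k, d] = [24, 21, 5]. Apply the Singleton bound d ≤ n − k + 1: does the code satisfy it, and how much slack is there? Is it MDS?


Singleton RHS = n − k + 1 = 4, slack = -1, bound violated (no such code; not MDS).

Singleton bound: d ≤ n − k + 1.
Here n = 24, k = 21, so n − k + 1 = 4.
Given d = 5, check d ≤ 4: NO.
Slack = (n − k + 1) − d = -1.
The slack is negative: d = 5 exceeds n − k + 1 = 4 by 1, so the Singleton bound is violated and no linear [24, 21, 5]_9 code can exist. In particular it is not MDS (MDS requires d = n − k + 1 exactly).
Description: the claimed parameters are [24, 21, 5]_9; such a code would be impossible (violates the Singleton bound).


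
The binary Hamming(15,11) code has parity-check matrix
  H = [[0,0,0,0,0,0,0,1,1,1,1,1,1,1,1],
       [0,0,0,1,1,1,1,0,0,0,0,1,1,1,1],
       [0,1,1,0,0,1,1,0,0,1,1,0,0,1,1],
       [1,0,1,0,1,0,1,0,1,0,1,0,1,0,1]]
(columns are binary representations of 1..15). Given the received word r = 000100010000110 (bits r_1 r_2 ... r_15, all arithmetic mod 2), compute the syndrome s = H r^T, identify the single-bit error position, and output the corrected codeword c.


s = (1, 1, 1, 1)^T, error position = 15, corrected codeword c = 000100010000111

Compute s = H r^T mod 2 one row at a time:
  s_1 = 1 + 0 + 0 + 0 + 0 + 1 + 1 + 0 = 3 ≡ 1 (mod 2).
  s_2 = 1 + 0 + 0 + 0 + 0 + 1 + 1 + 0 = 3 ≡ 1 (mod 2).
  s_3 = 0 + 0 + 0 + 0 + 0 + 0 + 1 + 0 = 1 ≡ 1 (mod 2).
  s_4 = 0 + 0 + 0 + 0 + 0 + 0 + 1 + 0 = 1 ≡ 1 (mod 2).
s = (1, 1, 1, 1)^T — this equals column 15 of H (binary 1111), so error is at position 15.
Correct: flip bit 15 of r = 000100010000110 to get c = 000100010000111.


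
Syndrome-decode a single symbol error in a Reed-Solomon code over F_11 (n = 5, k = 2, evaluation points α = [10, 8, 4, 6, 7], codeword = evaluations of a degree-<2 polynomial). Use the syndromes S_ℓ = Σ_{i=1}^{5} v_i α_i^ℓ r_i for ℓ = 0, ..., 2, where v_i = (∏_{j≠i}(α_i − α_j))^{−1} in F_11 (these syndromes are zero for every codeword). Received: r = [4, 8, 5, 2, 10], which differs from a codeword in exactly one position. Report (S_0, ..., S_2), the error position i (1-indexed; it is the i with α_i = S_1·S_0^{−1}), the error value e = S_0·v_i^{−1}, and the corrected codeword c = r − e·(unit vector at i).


S = (2, 1, 6), error at position 4, error magnitude e = 1, c = [4, 8, 5, 1, 10].

Step 1: column multipliers v_i = (∏_{j≠i}(α_i − α_j))^{−1} mod 11.
  i = 1 (α = 10): (10−8)(10−4)(10−6)(10−7) = 2·6·4·3 = 144 ≡ 1, so v_1 = 1^{−1} = 1 (mod 11).
  i = 2 (α = 8): (8−10)(8−4)(8−6)(8−7) = (−2)·4·2·1 = −16 ≡ 6, so v_2 = 6^{−1} = 2 (mod 11).
  i = 3 (α = 4): (4−10)(4−8)(4−6)(4−7) = (−6)·(−4)·(−2)·(−3) = 144 ≡ 1, so v_3 = 1^{−1} = 1 (mod 11).
  i = 4 (α = 6): (6−10)(6−8)(6−4)(6−7) = (−4)·(−2)·2·(−1) = −16 ≡ 6, so v_4 = 6^{−1} = 2 (mod 11).
  i = 5 (α = 7): (7−10)(7−8)(7−4)(7−6) = (−3)·(−1)·3·1 = 9 ≡ 9, so v_5 = 9^{−1} = 5 (mod 11).
  v = [1, 2, 1, 2, 5].
Step 2: syndromes of r = [4, 8, 5, 2, 10] (all sums mod 11).
  S_0 = Σ v_i r_i = 1·4 + 2·8 + 1·5 + 2·2 + 5·10 = 79 ≡ 2.
  S_1 = Σ v_i α_i r_i = 1·10·4 + 2·8·8 + 1·4·5 + 2·6·2 + 5·7·10 = 562 ≡ 1.
  α_i^2 mod 11 = [1, 9, 5, 3, 5].
  S_2 = Σ v_i α_i^2 r_i = 1·1·4 + 2·9·8 + 1·5·5 + 2·3·2 + 5·5·10 = 435 ≡ 6.
  S = (2, 1, 6) ≠ 0, so r is not a codeword (an error is present).
Step 3: locate the error. For a single error e at position i, S_ℓ = v_i·e·α_i^ℓ, so α_err = S_1/S_0.
  S_0^{−1} = 2^{−1} = 6 (mod 11), so α_err = 1·6 = 6 ≡ 6 = α_4. Error position i = 4.
  Consistency check: S_2/S_1 = 6·1 = 6 ≡ 6 = α_err ✓ (single-error assumption holds).
Step 4: error magnitude e = S_0/v_4 = S_0·∏_{j≠4}(α_4 − α_j) = 2·6 = 12 ≡ 1 (mod 11).
Step 5: correct position 4: c_4 = r_4 − e = 2 − 1 ≡ 1 (mod 11). Hence c = [4, 8, 5, 1, 10].
  Check: interpolating c through the α_i gives m(x) = 2 + 9·x (degree < 2) with m(α_i) = c_i for every i, so c is indeed a codeword.


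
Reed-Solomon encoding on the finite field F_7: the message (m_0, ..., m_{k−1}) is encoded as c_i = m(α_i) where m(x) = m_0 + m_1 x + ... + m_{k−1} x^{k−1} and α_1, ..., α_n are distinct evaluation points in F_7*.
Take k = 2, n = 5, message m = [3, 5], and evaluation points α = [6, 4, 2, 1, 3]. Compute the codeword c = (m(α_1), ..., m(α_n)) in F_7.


c = [5, 2, 6, 1, 4]

Message polynomial: m(x) = 3 + 5·x (mod 7).
For each evaluation point α_i, compute m(α_i) mod 7:
  α_1 = 6: Horner steps 5 → 5, so m(6) = 5.
  α_2 = 4: Horner steps 5 → 2, so m(4) = 2.
  α_3 = 2: Horner steps 5 → 6, so m(2) = 6.
  α_4 = 1: Horner steps 5 → 1, so m(1) = 1.
  α_5 = 3: Horner steps 5 → 4, so m(3) = 4.
Codeword c = [5, 2, 6, 1, 4] ∈ F_7^5.


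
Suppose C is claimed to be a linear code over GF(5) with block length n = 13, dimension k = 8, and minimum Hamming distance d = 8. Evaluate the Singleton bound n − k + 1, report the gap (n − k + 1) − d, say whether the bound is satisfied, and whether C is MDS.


Singleton RHS = n − k + 1 = 6, slack = -2, bound violated (no such code; not MDS).

Singleton bound: d ≤ n − k + 1.
Here n = 13, k = 8, so n − k + 1 = 6.
Given d = 8, check d ≤ 6: NO.
Slack = (n − k + 1) − d = -2.
The slack is negative: d = 8 exceeds n − k + 1 = 6 by 2, so the Singleton bound is violated and no linear [13, 8, 8]_5 code can exist. In particular it is not MDS (MDS requires d = n − k + 1 exactly).
Description: the claimed parameters are [13, 8, 8]_5; such a code would be impossible (violates the Singleton bound).


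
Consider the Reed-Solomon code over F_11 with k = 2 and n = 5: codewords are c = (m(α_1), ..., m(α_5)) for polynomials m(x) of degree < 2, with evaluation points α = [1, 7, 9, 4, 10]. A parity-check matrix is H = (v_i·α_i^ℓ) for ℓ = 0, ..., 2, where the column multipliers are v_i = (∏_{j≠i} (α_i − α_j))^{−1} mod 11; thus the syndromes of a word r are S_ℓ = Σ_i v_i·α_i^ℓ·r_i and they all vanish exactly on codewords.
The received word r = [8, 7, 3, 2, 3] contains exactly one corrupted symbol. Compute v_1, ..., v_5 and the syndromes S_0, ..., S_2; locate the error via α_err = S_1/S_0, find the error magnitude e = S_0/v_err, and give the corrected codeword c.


S = (3, 8, 3), error at position 5, error magnitude e = 2, c = [8, 7, 3, 2, 1].

Step 1: column multipliers v_i = (∏_{j≠i}(α_i − α_j))^{−1} mod 11.
  i = 1 (α = 1): (1−7)(1−9)(1−4)(1−10) = (−6)·(−8)·(−3)·(−9) = 1296 ≡ 9, so v_1 = 9^{−1} = 5 (mod 11).
  i = 2 (α = 7): (7−1)(7−9)(7−4)(7−10) = 6·(−2)·3·(−3) = 108 ≡ 9, so v_2 = 9^{−1} = 5 (mod 11).
  i = 3 (α = 9): (9−1)(9−7)(9−4)(9−10) = 8·2·5·(−1) = −80 ≡ 8, so v_3 = 8^{−1} = 7 (mod 11).
  i = 4 (α = 4): (4−1)(4−7)(4−9)(4−10) = 3·(−3)·(−5)·(−6) = −270 ≡ 5, so v_4 = 5^{−1} = 9 (mod 11).
  i = 5 (α = 10): (10−1)(10−7)(10−9)(10−4) = 9·3·1·6 = 162 ≡ 8, so v_5 = 8^{−1} = 7 (mod 11).
  v = [5, 5, 7, 9, 7].
Step 2: syndromes of r = [8, 7, 3, 2, 3] (all sums mod 11).
  S_0 = Σ v_i r_i = 5·8 + 5·7 + 7·3 + 9·2 + 7·3 = 135 ≡ 3.
  S_1 = Σ v_i α_i r_i = 5·1·8 + 5·7·7 + 7·9·3 + 9·4·2 + 7·10·3 = 756 ≡ 8.
  α_i^2 mod 11 = [1, 5, 4, 5, 1].
  S_2 = Σ v_i α_i^2 r_i = 5·1·8 + 5·5·7 + 7·4·3 + 9·5·2 + 7·1·3 = 410 ≡ 3.
  S = (3, 8, 3) ≠ 0, so r is not a codeword (an error is present).
Step 3: locate the error. For a single error e at position i, S_ℓ = v_i·e·α_i^ℓ, so α_err = S_1/S_0.
  S_0^{−1} = 3^{−1} = 4 (mod 11), so α_err = 8·4 = 32 ≡ 10 = α_5. Error position i = 5.
  Consistency check: S_2/S_1 = 3·7 = 21 ≡ 10 = α_err ✓ (single-error assumption holds).
Step 4: error magnitude e = S_0/v_5 = S_0·∏_{j≠5}(α_5 − α_j) = 3·8 = 24 ≡ 2 (mod 11).
Step 5: correct position 5: c_5 = r_5 − e = 3 − 2 ≡ 1 (mod 11). Hence c = [8, 7, 3, 2, 1].
  Check: interpolating c through the α_i gives m(x) = 10 + 9·x (degree < 2) with m(α_i) = c_i for every i, so c is indeed a codeword.


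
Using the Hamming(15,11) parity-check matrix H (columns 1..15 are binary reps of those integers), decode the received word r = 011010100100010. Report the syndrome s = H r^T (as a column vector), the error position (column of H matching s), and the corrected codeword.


s = (0, 1, 1, 1)^T, error position = 7, corrected codeword c = 011010000100010

Compute s = H r^T mod 2 one row at a time:
  s_1 = 0 + 0 + 1 + 0 + 0 + 0 + 1 + 0 = 2 ≡ 0 (mod 2).
  s_2 = 0 + 1 + 0 + 1 + 0 + 0 + 1 + 0 = 3 ≡ 1 (mod 2).
  s_3 = 1 + 1 + 0 + 1 + 1 + 0 + 1 + 0 = 5 ≡ 1 (mod 2).
  s_4 = 0 + 1 + 1 + 1 + 0 + 0 + 0 + 0 = 3 ≡ 1 (mod 2).
s = (0, 1, 1, 1)^T — this equals column 7 of H (binary 0111), so error is at position 7.
Correct: flip bit 7 of r = 011010100100010 to get c = 011010000100010.


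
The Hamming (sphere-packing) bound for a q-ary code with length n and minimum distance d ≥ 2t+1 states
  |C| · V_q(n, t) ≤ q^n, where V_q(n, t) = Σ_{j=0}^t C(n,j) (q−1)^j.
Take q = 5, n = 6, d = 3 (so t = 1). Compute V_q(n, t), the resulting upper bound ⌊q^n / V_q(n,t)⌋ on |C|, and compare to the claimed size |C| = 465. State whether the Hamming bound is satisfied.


V_q(n, t) = 25, q^n = 15625, Hamming bound = 625, |C| = 465 ≤ bound (satisfied).

Step 1: Compute V_q(n, t) = Σ_{j=0}^1 C(n, j) (q−1)^j.
  j = 0: C(6,0)·(4)^0 = 1·1 = 1.
  j = 1: C(6,1)·(4)^1 = 6·4 = 24.
  V_q(n, t) = 1 + 24 = 25.
Step 2: q^n = 5^6 = 15625.
Step 3: Hamming bound ⌊q^n / V_q(n,t)⌋ = ⌊15625/25⌋ = 625.
Step 4: Compare |C| = 465 to 625: satisfied.
The claimed |C| lies below the Hamming bound.


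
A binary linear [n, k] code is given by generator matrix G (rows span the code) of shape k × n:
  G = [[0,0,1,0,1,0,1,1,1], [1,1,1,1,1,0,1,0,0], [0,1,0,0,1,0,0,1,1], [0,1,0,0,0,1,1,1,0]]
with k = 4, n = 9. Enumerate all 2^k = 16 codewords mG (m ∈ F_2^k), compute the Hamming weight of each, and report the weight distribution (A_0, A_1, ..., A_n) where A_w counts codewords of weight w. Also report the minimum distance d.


Weight distribution: A_0 = 1, A_3 = 3, A_4 = 3, A_5 = 4, A_6 = 4, A_7 = 1. Minimum distance d = 3.

Enumerate all 2^4 = 16 messages m ∈ F_2^4.
For each, compute codeword c = mG in F_2^9, then tally its weight.
  m = 0000 → c = 000000000, weight = 0.
  m = 1000 → c = 001010111, weight = 5.
  m = 0100 → c = 111110100, weight = 6.
  m = 1100 → c = 110100011, weight = 5.
  m = 0010 → c = 010010011, weight = 4.
  m = 1010 → c = 011000100, weight = 3.
  m = 0110 → c = 101100111, weight = 6.
  m = 1110 → c = 100110000, weight = 3.
  m = 0001 → c = 010001110, weight = 4.
  m = 1001 → c = 011011001, weight = 5.
  m = 0101 → c = 101111010, weight = 6.
  m = 1101 → c = 100101101, weight = 5.
  m = 0011 → c = 000011101, weight = 4.
  m = 1011 → c = 001001010, weight = 3.
  m = 0111 → c = 111101001, weight = 6.
  m = 1111 → c = 110111110, weight = 7.
Tally weights:
  weight 0: 1 codewords.
  weight 3: 3 codewords.
  weight 4: 3 codewords.
  weight 5: 4 codewords.
  weight 6: 4 codewords.
  weight 7: 1 codewords.
Minimum distance d = smallest w > 0 with A_w > 0 = 3.
Sanity: Σ A_w = 16 = 2^4 = 16 ✓.


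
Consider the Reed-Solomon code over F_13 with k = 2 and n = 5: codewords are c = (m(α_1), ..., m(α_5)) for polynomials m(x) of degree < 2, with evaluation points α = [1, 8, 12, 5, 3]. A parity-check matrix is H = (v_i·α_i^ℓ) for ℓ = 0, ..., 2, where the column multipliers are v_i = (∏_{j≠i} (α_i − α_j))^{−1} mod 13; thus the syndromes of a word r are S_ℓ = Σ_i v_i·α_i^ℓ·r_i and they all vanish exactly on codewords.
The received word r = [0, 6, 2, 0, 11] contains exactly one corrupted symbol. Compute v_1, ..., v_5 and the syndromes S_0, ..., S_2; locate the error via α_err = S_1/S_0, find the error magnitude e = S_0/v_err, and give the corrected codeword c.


S = (9, 6, 4), error at position 4, error magnitude e = 4, c = [0, 6, 2, 9, 11].

Step 1: column multipliers v_i = (∏_{j≠i}(α_i − α_j))^{−1} mod 13.
  i = 1 (α = 1): (1−8)(1−12)(1−5)(1−3) = (−7)·(−11)·(−4)·(−2) = 616 ≡ 5, so v_1 = 5^{−1} = 8 (mod 13).
  i = 2 (α = 8): (8−1)(8−12)(8−5)(8−3) = 7·(−4)·3·5 = −420 ≡ 9, so v_2 = 9^{−1} = 3 (mod 13).
  i = 3 (α = 12): (12−1)(12−8)(12−5)(12−3) = 11·4·7·9 = 2772 ≡ 3, so v_3 = 3^{−1} = 9 (mod 13).
  i = 4 (α = 5): (5−1)(5−8)(5−12)(5−3) = 4·(−3)·(−7)·2 = 168 ≡ 12, so v_4 = 12^{−1} = 12 (mod 13).
  i = 5 (α = 3): (3−1)(3−8)(3−12)(3−5) = 2·(−5)·(−9)·(−2) = −180 ≡ 2, so v_5 = 2^{−1} = 7 (mod 13).
  v = [8, 3, 9, 12, 7].
Step 2: syndromes of r = [0, 6, 2, 0, 11] (all sums mod 13).
  S_0 = Σ v_i r_i = 8·0 + 3·6 + 9·2 + 12·0 + 7·11 = 113 ≡ 9.
  S_1 = Σ v_i α_i r_i = 8·1·0 + 3·8·6 + 9·12·2 + 12·5·0 + 7·3·11 = 591 ≡ 6.
  α_i^2 mod 13 = [1, 12, 1, 12, 9].
  S_2 = Σ v_i α_i^2 r_i = 8·1·0 + 3·12·6 + 9·1·2 + 12·12·0 + 7·9·11 = 927 ≡ 4.
  S = (9, 6, 4) ≠ 0, so r is not a codeword (an error is present).
Step 3: locate the error. For a single error e at position i, S_ℓ = v_i·e·α_i^ℓ, so α_err = S_1/S_0.
  S_0^{−1} = 9^{−1} = 3 (mod 13), so α_err = 6·3 = 18 ≡ 5 = α_4. Error position i = 4.
  Consistency check: S_2/S_1 = 4·11 = 44 ≡ 5 = α_err ✓ (single-error assumption holds).
Step 4: error magnitude e = S_0/v_4 = S_0·∏_{j≠4}(α_4 − α_j) = 9·12 = 108 ≡ 4 (mod 13).
Step 5: correct position 4: c_4 = r_4 − e = 0 − 4 ≡ 9 (mod 13). Hence c = [0, 6, 2, 9, 11].
  Check: interpolating c through the α_i gives m(x) = 1 + 12·x (degree < 2) with m(α_i) = c_i for every i, so c is indeed a codeword.


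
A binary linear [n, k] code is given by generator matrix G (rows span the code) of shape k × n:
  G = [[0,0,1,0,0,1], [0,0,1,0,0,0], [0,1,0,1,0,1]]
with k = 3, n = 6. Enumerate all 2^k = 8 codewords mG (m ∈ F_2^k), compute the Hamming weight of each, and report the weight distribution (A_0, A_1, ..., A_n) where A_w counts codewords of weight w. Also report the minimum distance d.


Weight distribution: A_0 = 1, A_1 = 2, A_2 = 2, A_3 = 2, A_4 = 1. Minimum distance d = 1.

Enumerate all 2^3 = 8 messages m ∈ F_2^3.
For each, compute codeword c = mG in F_2^6, then tally its weight.
  m = 000 → c = 000000, weight = 0.
  m = 100 → c = 001001, weight = 2.
  m = 010 → c = 001000, weight = 1.
  m = 110 → c = 000001, weight = 1.
  m = 001 → c = 010101, weight = 3.
  m = 101 → c = 011100, weight = 3.
  m = 011 → c = 011101, weight = 4.
  m = 111 → c = 010100, weight = 2.
Tally weights:
  weight 0: 1 codewords.
  weight 1: 2 codewords.
  weight 2: 2 codewords.
  weight 3: 2 codewords.
  weight 4: 1 codewords.
Minimum distance d = smallest w > 0 with A_w > 0 = 1.
Sanity: Σ A_w = 8 = 2^3 = 8 ✓.


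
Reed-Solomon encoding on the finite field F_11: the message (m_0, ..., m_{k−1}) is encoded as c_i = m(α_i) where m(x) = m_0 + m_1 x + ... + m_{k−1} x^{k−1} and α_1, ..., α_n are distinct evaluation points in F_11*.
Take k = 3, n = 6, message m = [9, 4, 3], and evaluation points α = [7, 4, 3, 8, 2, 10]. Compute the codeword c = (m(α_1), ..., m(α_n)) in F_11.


c = [8, 7, 4, 2, 7, 8]

Message polynomial: m(x) = 9 + 4·x + 3·x^2 (mod 11).
For each evaluation point α_i, compute m(α_i) mod 11:
  α_1 = 7: Horner steps 3 → 3 → 8, so m(7) = 8.
  α_2 = 4: Horner steps 3 → 5 → 7, so m(4) = 7.
  α_3 = 3: Horner steps 3 → 2 → 4, so m(3) = 4.
  α_4 = 8: Horner steps 3 → 6 → 2, so m(8) = 2.
  α_5 = 2: Horner steps 3 → 10 → 7, so m(2) = 7.
  α_6 = 10: Horner steps 3 → 1 → 8, so m(10) = 8.
Codeword c = [8, 7, 4, 2, 7, 8] ∈ F_11^6.


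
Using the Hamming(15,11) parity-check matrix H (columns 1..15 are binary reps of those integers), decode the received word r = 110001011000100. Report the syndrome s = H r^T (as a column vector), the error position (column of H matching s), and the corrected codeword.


s = (1, 0, 0, 1)^T, error position = 9, corrected codeword c = 110001010000100

Compute s = H r^T mod 2 one row at a time:
  s_1 = 1 + 1 + 0 + 0 + 0 + 1 + 0 + 0 = 3 ≡ 1 (mod 2).
  s_2 = 0 + 0 + 1 + 0 + 0 + 1 + 0 + 0 = 2 ≡ 0 (mod 2).
  s_3 = 1 + 0 + 1 + 0 + 0 + 0 + 0 + 0 = 2 ≡ 0 (mod 2).
  s_4 = 1 + 0 + 0 + 0 + 1 + 0 + 1 + 0 = 3 ≡ 1 (mod 2).
s = (1, 0, 0, 1)^T — this equals column 9 of H (binary 1001), so error is at position 9.
Correct: flip bit 9 of r = 110001011000100 to get c = 110001010000100.


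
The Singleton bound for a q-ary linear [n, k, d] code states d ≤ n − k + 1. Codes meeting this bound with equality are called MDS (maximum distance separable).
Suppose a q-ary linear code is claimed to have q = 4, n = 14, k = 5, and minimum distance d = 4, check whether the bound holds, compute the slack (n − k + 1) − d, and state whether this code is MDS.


Singleton RHS = n − k + 1 = 10, slack = 6, bound satisfied, not MDS.

Singleton bound: d ≤ n − k + 1.
Here n = 14, k = 5, so n − k + 1 = 10.
Given d = 4, check d ≤ 10: YES.
Slack = (n − k + 1) − d = 6.
The code is NOT MDS (slack = 6 > 0).
Description: the claimed parameters are [14, 5, 4]_4; such a code would be non-MDS.


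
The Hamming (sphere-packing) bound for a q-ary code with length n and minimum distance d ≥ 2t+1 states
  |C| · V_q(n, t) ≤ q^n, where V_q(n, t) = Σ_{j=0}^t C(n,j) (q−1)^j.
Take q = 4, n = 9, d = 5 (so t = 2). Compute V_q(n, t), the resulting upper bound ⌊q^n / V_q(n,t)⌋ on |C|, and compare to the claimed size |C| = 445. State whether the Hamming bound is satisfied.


V_q(n, t) = 352, q^n = 262144, Hamming bound = 744, |C| = 445 ≤ bound (satisfied).

Step 1: Compute V_q(n, t) = Σ_{j=0}^2 C(n, j) (q−1)^j.
  j = 0: C(9,0)·(3)^0 = 1·1 = 1.
  j = 1: C(9,1)·(3)^1 = 9·3 = 27.
  j = 2: C(9,2)·(3)^2 = 36·9 = 324.
  V_q(n, t) = 1 + 27 + 324 = 352.
Step 2: q^n = 4^9 = 262144.
Step 3: Hamming bound ⌊q^n / V_q(n,t)⌋ = ⌊262144/352⌋ = 744.
Step 4: Compare |C| = 445 to 744: satisfied.
The claimed |C| lies below the Hamming bound.


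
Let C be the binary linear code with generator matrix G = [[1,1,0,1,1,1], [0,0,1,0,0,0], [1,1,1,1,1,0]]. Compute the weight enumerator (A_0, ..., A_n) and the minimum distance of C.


Weight distribution: A_0 = 1, A_1 = 2, A_2 = 1, A_4 = 1, A_5 = 2, A_6 = 1. Minimum distance d = 1.

Enumerate all 2^3 = 8 messages m ∈ F_2^3.
For each, compute codeword c = mG in F_2^6, then tally its weight.
  m = 000 → c = 000000, weight = 0.
  m = 100 → c = 110111, weight = 5.
  m = 010 → c = 001000, weight = 1.
  m = 110 → c = 111111, weight = 6.
  m = 001 → c = 111110, weight = 5.
  m = 101 → c = 001001, weight = 2.
  m = 011 → c = 110110, weight = 4.
  m = 111 → c = 000001, weight = 1.
Tally weights:
  weight 0: 1 codewords.
  weight 1: 2 codewords.
  weight 2: 1 codewords.
  weight 4: 1 codewords.
  weight 5: 2 codewords.
  weight 6: 1 codewords.
Minimum distance d = smallest w > 0 with A_w > 0 = 1.
Sanity: Σ A_w = 8 = 2^3 = 8 ✓.


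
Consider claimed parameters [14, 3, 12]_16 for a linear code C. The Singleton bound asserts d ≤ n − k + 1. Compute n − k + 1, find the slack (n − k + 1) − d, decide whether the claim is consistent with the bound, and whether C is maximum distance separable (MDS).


Singleton RHS = n − k + 1 = 12, slack = 0, bound satisfied, MDS.

Singleton bound: d ≤ n − k + 1.
Here n = 14, k = 3, so n − k + 1 = 12.
Given d = 12, check d ≤ 12: YES.
Slack = (n − k + 1) − d = 0.
The code is MDS (slack = 0).
Description: the claimed parameters are [14, 3, 12]_16; such a code would be MDS (meets Singleton bound).


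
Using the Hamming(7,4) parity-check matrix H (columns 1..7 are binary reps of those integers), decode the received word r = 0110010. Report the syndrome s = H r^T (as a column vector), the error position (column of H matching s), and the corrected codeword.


s = (1, 1, 1)^T, error position = 7, corrected codeword c = 0110011

Compute s = H r^T mod 2 one row at a time:
  s_1 = 0 + 0 + 1 + 0 = 1 ≡ 1 (mod 2).
  s_2 = 1 + 1 + 1 + 0 = 3 ≡ 1 (mod 2).
  s_3 = 0 + 1 + 0 + 0 = 1 ≡ 1 (mod 2).
s = (1, 1, 1)^T — this equals column 7 of H (binary 111), so error is at position 7.
Correct: flip bit 7 of r = 0110010 to get c = 0110011.


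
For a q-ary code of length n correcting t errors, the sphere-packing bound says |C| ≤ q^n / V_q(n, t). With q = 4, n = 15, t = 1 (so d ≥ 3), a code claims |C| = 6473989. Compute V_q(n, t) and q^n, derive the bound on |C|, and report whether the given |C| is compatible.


V_q(n, t) = 46, q^n = 1073741824, Hamming bound = 23342213, |C| = 6473989 ≤ bound (satisfied).

Step 1: Compute V_q(n, t) = Σ_{j=0}^1 C(n, j) (q−1)^j.
  j = 0: C(15,0)·(3)^0 = 1·1 = 1.
  j = 1: C(15,1)·(3)^1 = 15·3 = 45.
  V_q(n, t) = 1 + 45 = 46.
Step 2: q^n = 4^15 = 1073741824.
Step 3: Hamming bound ⌊q^n / V_q(n,t)⌋ = ⌊1073741824/46⌋ = 23342213.
Step 4: Compare |C| = 6473989 to 23342213: satisfied.
The claimed |C| lies below the Hamming bound.


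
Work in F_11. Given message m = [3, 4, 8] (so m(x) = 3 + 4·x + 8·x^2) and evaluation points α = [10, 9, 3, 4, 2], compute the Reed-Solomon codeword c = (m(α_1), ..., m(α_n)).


c = [7, 5, 10, 4, 10]

Message polynomial: m(x) = 3 + 4·x + 8·x^2 (mod 11).
For each evaluation point α_i, compute m(α_i) mod 11:
  α_1 = 10: Horner steps 8 → 7 → 7, so m(10) = 7.
  α_2 = 9: Horner steps 8 → 10 → 5, so m(9) = 5.
  α_3 = 3: Horner steps 8 → 6 → 10, so m(3) = 10.
  α_4 = 4: Horner steps 8 → 3 → 4, so m(4) = 4.
  α_5 = 2: Horner steps 8 → 9 → 10, so m(2) = 10.
Codeword c = [7, 5, 10, 4, 10] ∈ F_11^5.


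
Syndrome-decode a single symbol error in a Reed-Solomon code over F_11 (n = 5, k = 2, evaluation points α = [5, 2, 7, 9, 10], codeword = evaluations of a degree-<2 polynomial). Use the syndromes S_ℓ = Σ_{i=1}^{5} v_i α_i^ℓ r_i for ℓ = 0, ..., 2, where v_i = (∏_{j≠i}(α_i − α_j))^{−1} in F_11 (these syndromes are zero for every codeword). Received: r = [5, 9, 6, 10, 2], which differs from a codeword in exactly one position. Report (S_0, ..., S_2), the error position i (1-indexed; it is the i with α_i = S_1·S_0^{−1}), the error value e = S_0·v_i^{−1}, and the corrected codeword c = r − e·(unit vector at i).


S = (8, 6, 10), error at position 4, error magnitude e = 3, c = [5, 9, 6, 7, 2].

Step 1: column multipliers v_i = (∏_{j≠i}(α_i − α_j))^{−1} mod 11.
  i = 1 (α = 5): (5−2)(5−7)(5−9)(5−10) = 3·(−2)·(−4)·(−5) = −120 ≡ 1, so v_1 = 1^{−1} = 1 (mod 11).
  i = 2 (α = 2): (2−5)(2−7)(2−9)(2−10) = (−3)·(−5)·(−7)·(−8) = 840 ≡ 4, so v_2 = 4^{−1} = 3 (mod 11).
  i = 3 (α = 7): (7−5)(7−2)(7−9)(7−10) = 2·5·(−2)·(−3) = 60 ≡ 5, so v_3 = 5^{−1} = 9 (mod 11).
  i = 4 (α = 9): (9−5)(9−2)(9−7)(9−10) = 4·7·2·(−1) = −56 ≡ 10, so v_4 = 10^{−1} = 10 (mod 11).
  i = 5 (α = 10): (10−5)(10−2)(10−7)(10−9) = 5·8·3·1 = 120 ≡ 10, so v_5 = 10^{−1} = 10 (mod 11).
  v = [1, 3, 9, 10, 10].
Step 2: syndromes of r = [5, 9, 6, 10, 2] (all sums mod 11).
  S_0 = Σ v_i r_i = 1·5 + 3·9 + 9·6 + 10·10 + 10·2 = 206 ≡ 8.
  S_1 = Σ v_i α_i r_i = 1·5·5 + 3·2·9 + 9·7·6 + 10·9·10 + 10·10·2 = 1557 ≡ 6.
  α_i^2 mod 11 = [3, 4, 5, 4, 1].
  S_2 = Σ v_i α_i^2 r_i = 1·3·5 + 3·4·9 + 9·5·6 + 10·4·10 + 10·1·2 = 813 ≡ 10.
  S = (8, 6, 10) ≠ 0, so r is not a codeword (an error is present).
Step 3: locate the error. For a single error e at position i, S_ℓ = v_i·e·α_i^ℓ, so α_err = S_1/S_0.
  S_0^{−1} = 8^{−1} = 7 (mod 11), so α_err = 6·7 = 42 ≡ 9 = α_4. Error position i = 4.
  Consistency check: S_2/S_1 = 10·2 = 20 ≡ 9 = α_err ✓ (single-error assumption holds).
Step 4: error magnitude e = S_0/v_4 = S_0·∏_{j≠4}(α_4 − α_j) = 8·10 = 80 ≡ 3 (mod 11).
Step 5: correct position 4: c_4 = r_4 − e = 10 − 3 ≡ 7 (mod 11). Hence c = [5, 9, 6, 7, 2].
  Check: interpolating c through the α_i gives m(x) = 8 + 6·x (degree < 2) with m(α_i) = c_i for every i, so c is indeed a codeword.


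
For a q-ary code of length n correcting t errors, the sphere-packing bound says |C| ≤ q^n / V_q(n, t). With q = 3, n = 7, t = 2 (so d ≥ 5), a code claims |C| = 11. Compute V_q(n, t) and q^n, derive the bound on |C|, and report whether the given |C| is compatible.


V_q(n, t) = 99, q^n = 2187, Hamming bound = 22, |C| = 11 ≤ bound (satisfied).

Step 1: Compute V_q(n, t) = Σ_{j=0}^2 C(n, j) (q−1)^j.
  j = 0: C(7,0)·(2)^0 = 1·1 = 1.
  j = 1: C(7,1)·(2)^1 = 7·2 = 14.
  j = 2: C(7,2)·(2)^2 = 21·4 = 84.
  V_q(n, t) = 1 + 14 + 84 = 99.
Step 2: q^n = 3^7 = 2187.
Step 3: Hamming bound ⌊q^n / V_q(n,t)⌋ = ⌊2187/99⌋ = 22.
Step 4: Compare |C| = 11 to 22: satisfied.
The claimed |C| lies below the Hamming bound.


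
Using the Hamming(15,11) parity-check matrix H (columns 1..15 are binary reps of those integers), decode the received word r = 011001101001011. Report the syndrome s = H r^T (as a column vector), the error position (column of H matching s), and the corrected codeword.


s = (0, 1, 0, 0)^T, error position = 4, corrected codeword c = 011101101001011

Compute s = H r^T mod 2 one row at a time:
  s_1 = 0 + 1 + 0 + 0 + 1 + 0 + 1 + 1 = 4 ≡ 0 (mod 2).
  s_2 = 0 + 0 + 1 + 1 + 1 + 0 + 1 + 1 = 5 ≡ 1 (mod 2).
  s_3 = 1 + 1 + 1 + 1 + 0 + 0 + 1 + 1 = 6 ≡ 0 (mod 2).
  s_4 = 0 + 1 + 0 + 1 + 1 + 0 + 0 + 1 = 4 ≡ 0 (mod 2).
s = (0, 1, 0, 0)^T — this equals column 4 of H (binary 0100), so error is at position 4.
Correct: flip bit 4 of r = 011001101001011 to get c = 011101101001011.


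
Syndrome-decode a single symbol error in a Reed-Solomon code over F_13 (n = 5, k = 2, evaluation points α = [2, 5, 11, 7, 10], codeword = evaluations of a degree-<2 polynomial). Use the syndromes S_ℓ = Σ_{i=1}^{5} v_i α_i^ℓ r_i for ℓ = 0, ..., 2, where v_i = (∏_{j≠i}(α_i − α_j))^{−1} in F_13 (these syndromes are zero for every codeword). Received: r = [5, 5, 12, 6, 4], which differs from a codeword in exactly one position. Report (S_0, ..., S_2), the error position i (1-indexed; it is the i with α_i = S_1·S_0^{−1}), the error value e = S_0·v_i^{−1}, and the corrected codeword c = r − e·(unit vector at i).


S = (1, 5, 12), error at position 2, error magnitude e = 2, c = [5, 3, 12, 6, 4].

Step 1: column multipliers v_i = (∏_{j≠i}(α_i − α_j))^{−1} mod 13.
  i = 1 (α = 2): (2−5)(2−11)(2−7)(2−10) = (−3)·(−9)·(−5)·(−8) = 1080 ≡ 1, so v_1 = 1^{−1} = 1 (mod 13).
  i = 2 (α = 5): (5−2)(5−11)(5−7)(5−10) = 3·(−6)·(−2)·(−5) = −180 ≡ 2, so v_2 = 2^{−1} = 7 (mod 13).
  i = 3 (α = 11): (11−2)(11−5)(11−7)(11−10) = 9·6·4·1 = 216 ≡ 8, so v_3 = 8^{−1} = 5 (mod 13).
  i = 4 (α = 7): (7−2)(7−5)(7−11)(7−10) = 5·2·(−4)·(−3) = 120 ≡ 3, so v_4 = 3^{−1} = 9 (mod 13).
  i = 5 (α = 10): (10−2)(10−5)(10−11)(10−7) = 8·5·(−1)·3 = −120 ≡ 10, so v_5 = 10^{−1} = 4 (mod 13).
  v = [1, 7, 5, 9, 4].
Step 2: syndromes of r = [5, 5, 12, 6, 4] (all sums mod 13).
  S_0 = Σ v_i r_i = 1·5 + 7·5 + 5·12 + 9·6 + 4·4 = 170 ≡ 1.
  S_1 = Σ v_i α_i r_i = 1·2·5 + 7·5·5 + 5·11·12 + 9·7·6 + 4·10·4 = 1383 ≡ 5.
  α_i^2 mod 13 = [4, 12, 4, 10, 9].
  S_2 = Σ v_i α_i^2 r_i = 1·4·5 + 7·12·5 + 5·4·12 + 9·10·6 + 4·9·4 = 1364 ≡ 12.
  S = (1, 5, 12) ≠ 0, so r is not a codeword (an error is present).
Step 3: locate the error. For a single error e at position i, S_ℓ = v_i·e·α_i^ℓ, so α_err = S_1/S_0.
  S_0^{−1} = 1^{−1} = 1 (mod 13), so α_err = 5·1 = 5 ≡ 5 = α_2. Error position i = 2.
  Consistency check: S_2/S_1 = 12·8 = 96 ≡ 5 = α_err ✓ (single-error assumption holds).
Step 4: error magnitude e = S_0/v_2 = S_0·∏_{j≠2}(α_2 − α_j) = 1·2 = 2 ≡ 2 (mod 13).
Step 5: correct position 2: c_2 = r_2 − e = 5 − 2 ≡ 3 (mod 13). Hence c = [5, 3, 12, 6, 4].
  Check: interpolating c through the α_i gives m(x) = 2 + 8·x (degree < 2) with m(α_i) = c_i for every i, so c is indeed a codeword.


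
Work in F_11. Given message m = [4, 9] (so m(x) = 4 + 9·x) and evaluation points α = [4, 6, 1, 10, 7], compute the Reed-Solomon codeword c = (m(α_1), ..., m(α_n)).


c = [7, 3, 2, 6, 1]

Message polynomial: m(x) = 4 + 9·x (mod 11).
For each evaluation point α_i, compute m(α_i) mod 11:
  α_1 = 4: Horner steps 9 → 7, so m(4) = 7.
  α_2 = 6: Horner steps 9 → 3, so m(6) = 3.
  α_3 = 1: Horner steps 9 → 2, so m(1) = 2.
  α_4 = 10: Horner steps 9 → 6, so m(10) = 6.
  α_5 = 7: Horner steps 9 → 1, so m(7) = 1.
Codeword c = [7, 3, 2, 6, 1] ∈ F_11^5.


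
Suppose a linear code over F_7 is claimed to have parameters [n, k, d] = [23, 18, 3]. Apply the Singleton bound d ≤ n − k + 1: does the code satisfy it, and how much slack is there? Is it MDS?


Singleton RHS = n − k + 1 = 6, slack = 3, bound satisfied, not MDS.

Singleton bound: d ≤ n − k + 1.
Here n = 23, k = 18, so n − k + 1 = 6.
Given d = 3, check d ≤ 6: YES.
Slack = (n − k + 1) − d = 3.
The code is NOT MDS (slack = 3 > 0).
Description: the claimed parameters are [23, 18, 3]_7; such a code would be non-MDS.


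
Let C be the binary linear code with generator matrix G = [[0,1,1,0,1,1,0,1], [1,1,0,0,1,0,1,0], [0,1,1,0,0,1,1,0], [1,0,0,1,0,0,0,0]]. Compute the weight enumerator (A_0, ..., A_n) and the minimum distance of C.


Weight distribution: A_0 = 1, A_2 = 1, A_3 = 3, A_4 = 5, A_5 = 4, A_6 = 1, A_7 = 1. Minimum distance d = 2.

Enumerate all 2^4 = 16 messages m ∈ F_2^4.
For each, compute codeword c = mG in F_2^8, then tally its weight.
  m = 0000 → c = 00000000, weight = 0.
  m = 1000 → c = 01101101, weight = 5.
  m = 0100 → c = 11001010, weight = 4.
  m = 1100 → c = 10100111, weight = 5.
  m = 0010 → c = 01100110, weight = 4.
  m = 1010 → c = 00001011, weight = 3.
  m = 0110 → c = 10101100, weight = 4.
  m = 1110 → c = 11000001, weight = 3.
  m = 0001 → c = 10010000, weight = 2.
  m = 1001 → c = 11111101, weight = 7.
  m = 0101 → c = 01011010, weight = 4.
  m = 1101 → c = 00110111, weight = 5.
  m = 0011 → c = 11110110, weight = 6.
  m = 1011 → c = 10011011, weight = 5.
  m = 0111 → c = 00111100, weight = 4.
  m = 1111 → c = 01010001, weight = 3.
Tally weights:
  weight 0: 1 codewords.
  weight 2: 1 codewords.
  weight 3: 3 codewords.
  weight 4: 5 codewords.
  weight 5: 4 codewords.
  weight 6: 1 codewords.
  weight 7: 1 codewords.
Minimum distance d = smallest w > 0 with A_w > 0 = 2.
Sanity: Σ A_w = 16 = 2^4 = 16 ✓.


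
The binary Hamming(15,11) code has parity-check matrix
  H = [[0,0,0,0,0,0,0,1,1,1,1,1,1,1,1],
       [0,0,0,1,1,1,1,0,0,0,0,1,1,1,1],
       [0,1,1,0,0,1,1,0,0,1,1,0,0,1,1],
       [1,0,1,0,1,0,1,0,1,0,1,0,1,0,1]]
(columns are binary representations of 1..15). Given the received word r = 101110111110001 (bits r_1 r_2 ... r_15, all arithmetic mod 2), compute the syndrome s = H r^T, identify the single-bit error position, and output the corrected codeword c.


s = (1, 0, 1, 1)^T, error position = 11, corrected codeword c = 101110111100001

Compute s = H r^T mod 2 one row at a time:
  s_1 = 1 + 1 + 1 + 1 + 0 + 0 + 0 + 1 = 5 ≡ 1 (mod 2).
  s_2 = 1 + 1 + 0 + 1 + 0 + 0 + 0 + 1 = 4 ≡ 0 (mod 2).
  s_3 = 0 + 1 + 0 + 1 + 1 + 1 + 0 + 1 = 5 ≡ 1 (mod 2).
  s_4 = 1 + 1 + 1 + 1 + 1 + 1 + 0 + 1 = 7 ≡ 1 (mod 2).
s = (1, 0, 1, 1)^T — this equals column 11 of H (binary 1011), so error is at position 11.
Correct: flip bit 11 of r = 101110111110001 to get c = 101110111100001.


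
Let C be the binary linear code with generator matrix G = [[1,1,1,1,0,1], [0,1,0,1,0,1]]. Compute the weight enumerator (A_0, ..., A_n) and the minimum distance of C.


Weight distribution: A_0 = 1, A_2 = 1, A_3 = 1, A_5 = 1. Minimum distance d = 2.

Enumerate all 2^2 = 4 messages m ∈ F_2^2.
For each, compute codeword c = mG in F_2^6, then tally its weight.
  m = 00 → c = 000000, weight = 0.
  m = 10 → c = 111101, weight = 5.
  m = 01 → c = 010101, weight = 3.
  m = 11 → c = 101000, weight = 2.
Tally weights:
  weight 0: 1 codewords.
  weight 2: 1 codewords.
  weight 3: 1 codewords.
  weight 5: 1 codewords.
Minimum distance d = smallest w > 0 with A_w > 0 = 2.
Sanity: Σ A_w = 4 = 2^2 = 4 ✓.


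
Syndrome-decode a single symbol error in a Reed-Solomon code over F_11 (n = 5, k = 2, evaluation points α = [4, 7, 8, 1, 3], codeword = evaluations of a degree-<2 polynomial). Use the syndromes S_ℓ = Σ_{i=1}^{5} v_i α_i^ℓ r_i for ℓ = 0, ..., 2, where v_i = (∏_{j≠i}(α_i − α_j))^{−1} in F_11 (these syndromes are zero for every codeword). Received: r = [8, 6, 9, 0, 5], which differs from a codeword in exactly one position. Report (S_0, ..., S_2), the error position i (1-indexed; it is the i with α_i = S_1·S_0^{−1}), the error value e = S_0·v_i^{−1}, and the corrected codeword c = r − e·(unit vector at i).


S = (10, 10, 10), error at position 4, error magnitude e = 1, c = [8, 6, 9, 10, 5].

Step 1: column multipliers v_i = (∏_{j≠i}(α_i − α_j))^{−1} mod 11.
  i = 1 (α = 4): (4−7)(4−8)(4−1)(4−3) = (−3)·(−4)·3·1 = 36 ≡ 3, so v_1 = 3^{−1} = 4 (mod 11).
  i = 2 (α = 7): (7−4)(7−8)(7−1)(7−3) = 3·(−1)·6·4 = −72 ≡ 5, so v_2 = 5^{−1} = 9 (mod 11).
  i = 3 (α = 8): (8−4)(8−7)(8−1)(8−3) = 4·1·7·5 = 140 ≡ 8, so v_3 = 8^{−1} = 7 (mod 11).
  i = 4 (α = 1): (1−4)(1−7)(1−8)(1−3) = (−3)·(−6)·(−7)·(−2) = 252 ≡ 10, so v_4 = 10^{−1} = 10 (mod 11).
  i = 5 (α = 3): (3−4)(3−7)(3−8)(3−1) = (−1)·(−4)·(−5)·2 = −40 ≡ 4, so v_5 = 4^{−1} = 3 (mod 11).
  v = [4, 9, 7, 10, 3].
Step 2: syndromes of r = [8, 6, 9, 0, 5] (all sums mod 11).
  S_0 = Σ v_i r_i = 4·8 + 9·6 + 7·9 + 10·0 + 3·5 = 164 ≡ 10.
  S_1 = Σ v_i α_i r_i = 4·4·8 + 9·7·6 + 7·8·9 + 10·1·0 + 3·3·5 = 1055 ≡ 10.
  α_i^2 mod 11 = [5, 5, 9, 1, 9].
  S_2 = Σ v_i α_i^2 r_i = 4·5·8 + 9·5·6 + 7·9·9 + 10·1·0 + 3·9·5 = 1132 ≡ 10.
  S = (10, 10, 10) ≠ 0, so r is not a codeword (an error is present).
Step 3: locate the error. For a single error e at position i, S_ℓ = v_i·e·α_i^ℓ, so α_err = S_1/S_0.
  S_0^{−1} = 10^{−1} = 10 (mod 11), so α_err = 10·10 = 100 ≡ 1 = α_4. Error position i = 4.
  Consistency check: S_2/S_1 = 10·10 = 100 ≡ 1 = α_err ✓ (single-error assumption holds).
Step 4: error magnitude e = S_0/v_4 = S_0·∏_{j≠4}(α_4 − α_j) = 10·10 = 100 ≡ 1 (mod 11).
Step 5: correct position 4: c_4 = r_4 − e = 0 − 1 ≡ 10 (mod 11). Hence c = [8, 6, 9, 10, 5].
  Check: interpolating c through the α_i gives m(x) = 7 + 3·x (degree < 2) with m(α_i) = c_i for every i, so c is indeed a codeword.


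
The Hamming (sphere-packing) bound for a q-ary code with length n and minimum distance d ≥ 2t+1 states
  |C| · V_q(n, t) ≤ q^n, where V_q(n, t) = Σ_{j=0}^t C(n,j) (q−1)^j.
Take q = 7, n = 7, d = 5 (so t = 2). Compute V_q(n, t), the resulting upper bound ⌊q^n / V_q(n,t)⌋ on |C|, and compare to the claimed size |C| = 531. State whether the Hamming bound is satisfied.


V_q(n, t) = 799, q^n = 823543, Hamming bound = 1030, |C| = 531 ≤ bound (satisfied).

Step 1: Compute V_q(n, t) = Σ_{j=0}^2 C(n, j) (q−1)^j.
  j = 0: C(7,0)·(6)^0 = 1·1 = 1.
  j = 1: C(7,1)·(6)^1 = 7·6 = 42.
  j = 2: C(7,2)·(6)^2 = 21·36 = 756.
  V_q(n, t) = 1 + 42 + 756 = 799.
Step 2: q^n = 7^7 = 823543.
Step 3: Hamming bound ⌊q^n / V_q(n,t)⌋ = ⌊823543/799⌋ = 1030.
Step 4: Compare |C| = 531 to 1030: satisfied.
The claimed |C| lies below the Hamming bound.


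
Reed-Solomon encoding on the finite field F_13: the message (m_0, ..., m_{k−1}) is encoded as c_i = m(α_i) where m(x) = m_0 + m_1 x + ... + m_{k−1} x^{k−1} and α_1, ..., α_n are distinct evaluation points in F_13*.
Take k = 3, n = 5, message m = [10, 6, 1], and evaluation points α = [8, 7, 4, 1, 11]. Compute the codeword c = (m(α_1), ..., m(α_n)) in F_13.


c = [5, 10, 11, 4, 2]

Message polynomial: m(x) = 10 + 6·x + 1·x^2 (mod 13).
For each evaluation point α_i, compute m(α_i) mod 13:
  α_1 = 8: Horner steps 1 → 1 → 5, so m(8) = 5.
  α_2 = 7: Horner steps 1 → 0 → 10, so m(7) = 10.
  α_3 = 4: Horner steps 1 → 10 → 11, so m(4) = 11.
  α_4 = 1: Horner steps 1 → 7 → 4, so m(1) = 4.
  α_5 = 11: Horner steps 1 → 4 → 2, so m(11) = 2.
Codeword c = [5, 10, 11, 4, 2] ∈ F_13^5.


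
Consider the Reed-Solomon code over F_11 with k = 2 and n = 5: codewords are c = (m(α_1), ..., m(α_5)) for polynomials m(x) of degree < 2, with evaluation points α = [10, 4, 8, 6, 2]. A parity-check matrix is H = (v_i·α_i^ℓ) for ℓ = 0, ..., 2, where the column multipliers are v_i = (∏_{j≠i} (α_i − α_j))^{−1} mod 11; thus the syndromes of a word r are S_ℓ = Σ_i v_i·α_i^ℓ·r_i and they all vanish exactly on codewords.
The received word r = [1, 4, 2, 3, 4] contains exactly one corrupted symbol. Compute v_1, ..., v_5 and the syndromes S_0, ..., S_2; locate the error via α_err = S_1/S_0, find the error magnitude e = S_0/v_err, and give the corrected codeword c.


S = (1, 2, 4), error at position 5, error magnitude e = 10, c = [1, 4, 2, 3, 5].

Step 1: column multipliers v_i = (∏_{j≠i}(α_i − α_j))^{−1} mod 11.
  i = 1 (α = 10): (10−4)(10−8)(10−6)(10−2) = 6·2·4·8 = 384 ≡ 10, so v_1 = 10^{−1} = 10 (mod 11).
  i = 2 (α = 4): (4−10)(4−8)(4−6)(4−2) = (−6)·(−4)·(−2)·2 = −96 ≡ 3, so v_2 = 3^{−1} = 4 (mod 11).
  i = 3 (α = 8): (8−10)(8−4)(8−6)(8−2) = (−2)·4·2·6 = −96 ≡ 3, so v_3 = 3^{−1} = 4 (mod 11).
  i = 4 (α = 6): (6−10)(6−4)(6−8)(6−2) = (−4)·2·(−2)·4 = 64 ≡ 9, so v_4 = 9^{−1} = 5 (mod 11).
  i = 5 (α = 2): (2−10)(2−4)(2−8)(2−6) = (−8)·(−2)·(−6)·(−4) = 384 ≡ 10, so v_5 = 10^{−1} = 10 (mod 11).
  v = [10, 4, 4, 5, 10].
Step 2: syndromes of r = [1, 4, 2, 3, 4] (all sums mod 11).
  S_0 = Σ v_i r_i = 10·1 + 4·4 + 4·2 + 5·3 + 10·4 = 89 ≡ 1.
  S_1 = Σ v_i α_i r_i = 10·10·1 + 4·4·4 + 4·8·2 + 5·6·3 + 10·2·4 = 398 ≡ 2.
  α_i^2 mod 11 = [1, 5, 9, 3, 4].
  S_2 = Σ v_i α_i^2 r_i = 10·1·1 + 4·5·4 + 4·9·2 + 5·3·3 + 10·4·4 = 367 ≡ 4.
  S = (1, 2, 4) ≠ 0, so r is not a codeword (an error is present).
Step 3: locate the error. For a single error e at position i, S_ℓ = v_i·e·α_i^ℓ, so α_err = S_1/S_0.
  S_0^{−1} = 1^{−1} = 1 (mod 11), so α_err = 2·1 = 2 ≡ 2 = α_5. Error position i = 5.
  Consistency check: S_2/S_1 = 4·6 = 24 ≡ 2 = α_err ✓ (single-error assumption holds).
Step 4: error magnitude e = S_0/v_5 = S_0·∏_{j≠5}(α_5 − α_j) = 1·10 = 10 ≡ 10 (mod 11).
Step 5: correct position 5: c_5 = r_5 − e = 4 − 10 ≡ 5 (mod 11). Hence c = [1, 4, 2, 3, 5].
  Check: interpolating c through the α_i gives m(x) = 6 + 5·x (degree < 2) with m(α_i) = c_i for every i, so c is indeed a codeword.
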